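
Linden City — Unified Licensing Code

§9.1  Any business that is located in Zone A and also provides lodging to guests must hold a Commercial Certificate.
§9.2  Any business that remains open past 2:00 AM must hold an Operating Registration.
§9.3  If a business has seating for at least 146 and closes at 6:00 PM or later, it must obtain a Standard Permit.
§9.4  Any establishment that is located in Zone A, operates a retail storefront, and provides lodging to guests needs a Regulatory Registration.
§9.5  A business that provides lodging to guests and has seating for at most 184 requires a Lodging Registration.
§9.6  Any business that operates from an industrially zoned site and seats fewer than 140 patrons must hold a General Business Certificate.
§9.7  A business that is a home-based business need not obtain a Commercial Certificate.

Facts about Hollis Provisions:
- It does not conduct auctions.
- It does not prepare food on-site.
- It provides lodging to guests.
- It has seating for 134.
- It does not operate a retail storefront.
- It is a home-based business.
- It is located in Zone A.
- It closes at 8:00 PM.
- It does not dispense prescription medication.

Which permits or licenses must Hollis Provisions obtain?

Lodging Registration

§9.1 is located in Zone A; provides lodging to guests → Commercial Certificate required.
§9.2 closes 8:00 PM, at/before 2:00 AM → Operating Registration not required.
§9.3 seating 134 < 146; closes 8:00 PM, after 6:00 PM → Standard Permit not required.
§9.4 is located in Zone A; does not operate a retail storefront; provides lodging to guests → Regulatory Registration not required.
§9.5 provides lodging to guests; seating 134 ≤ 184 → Lodging Registration required.
§9.6 is a home-based business (not: operates from an industrially zoned site); seating 134 < 140 → General Business Certificate not required.
§9.7 is a home-based business → exempt from Commercial Certificate.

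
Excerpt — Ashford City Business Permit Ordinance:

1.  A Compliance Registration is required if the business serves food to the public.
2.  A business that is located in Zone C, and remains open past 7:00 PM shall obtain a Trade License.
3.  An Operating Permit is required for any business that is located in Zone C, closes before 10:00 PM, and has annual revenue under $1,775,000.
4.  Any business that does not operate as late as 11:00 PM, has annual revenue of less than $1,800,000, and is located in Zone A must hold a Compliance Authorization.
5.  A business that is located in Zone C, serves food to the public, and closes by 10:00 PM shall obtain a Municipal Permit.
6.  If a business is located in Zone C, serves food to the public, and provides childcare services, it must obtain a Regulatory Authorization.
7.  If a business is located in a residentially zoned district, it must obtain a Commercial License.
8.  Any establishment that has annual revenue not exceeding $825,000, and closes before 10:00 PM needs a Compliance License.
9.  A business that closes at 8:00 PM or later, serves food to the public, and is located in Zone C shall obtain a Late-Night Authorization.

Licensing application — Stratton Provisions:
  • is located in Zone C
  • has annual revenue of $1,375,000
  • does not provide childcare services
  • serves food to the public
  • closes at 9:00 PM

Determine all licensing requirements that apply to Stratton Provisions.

1. serves food to the public → Compliance Registration required.
2. is located in Zone C; closes 9:00 PM, after 7:00 PM → Trade License required.
3. is located in Zone C; closes 9:00 PM, at/before 10:00 PM; revenue $1,375,000 < $1,775,000 → Operating Permit required.
4. closes 9:00 PM, at/before 11:00 PM; revenue $1,375,000 < $1,800,000; is located in Zone C (not: is located in Zone A) → Compliance Authorization not required.
5. is located in Zone C; serves food to the public; closes 9:00 PM, at/before 10:00 PM → Municipal Permit required.
6. is located in Zone C; serves food to the public; does not provide childcare services → Regulatory Authorization not required.
7. is located in Zone C (not: is located in a residentially zoned district) → Commercial License not required.
8. revenue $1,375,000 > $825,000; closes 9:00 PM, at/before 10:00 PM → Compliance License not required.
9. closes 9:00 PM, after 8:00 PM; serves food to the public; is located in Zone C → Late-Night Authorization required.

Compliance Registration, Late-Night Authorization, Municipal Permit, Operating Permit, Trade License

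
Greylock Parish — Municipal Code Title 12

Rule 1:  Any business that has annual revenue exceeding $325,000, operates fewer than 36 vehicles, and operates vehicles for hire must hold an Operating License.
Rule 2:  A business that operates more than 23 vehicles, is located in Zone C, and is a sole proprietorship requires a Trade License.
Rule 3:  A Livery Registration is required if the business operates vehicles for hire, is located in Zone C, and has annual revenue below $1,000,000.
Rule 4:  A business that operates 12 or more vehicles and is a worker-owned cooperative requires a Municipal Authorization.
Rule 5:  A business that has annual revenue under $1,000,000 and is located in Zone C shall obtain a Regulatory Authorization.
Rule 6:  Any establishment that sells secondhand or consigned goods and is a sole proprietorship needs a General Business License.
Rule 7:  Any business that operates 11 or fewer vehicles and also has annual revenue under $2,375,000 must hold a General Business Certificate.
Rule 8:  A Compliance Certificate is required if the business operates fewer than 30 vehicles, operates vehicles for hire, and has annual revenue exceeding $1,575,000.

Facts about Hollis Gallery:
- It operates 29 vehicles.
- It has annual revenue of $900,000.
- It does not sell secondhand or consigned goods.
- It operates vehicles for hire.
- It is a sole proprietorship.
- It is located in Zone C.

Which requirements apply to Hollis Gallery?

Rule 1: revenue $900,000 > $325,000; vehicles 29 < 36; operates vehicles for hire → Operating License required.
Rule 2: vehicles 29 > 23; is located in Zone C; is a sole proprietorship → Trade License required.
Rule 3: operates vehicles for hire; is located in Zone C; revenue $900,000 < $1,000,000 → Livery Registration required.
Rule 4: vehicles 29 ≥ 12; is a sole proprietorship (not: is a worker-owned cooperative) → Municipal Authorization not required.
Rule 5: revenue $900,000 < $1,000,000; is located in Zone C → Regulatory Authorization required.
Rule 6: does not sell secondhand or consigned goods; is a sole proprietorship → General Business License not required.
Rule 7: vehicles 29 > 11; revenue $900,000 < $2,375,000 → General Business Certificate not required.
Rule 8: vehicles 29 < 30; operates vehicles for hire; revenue $900,000 ≤ $1,575,000 → Compliance Certificate not required.

Livery Registration, Operating License, Regulatory Authorization, Trade License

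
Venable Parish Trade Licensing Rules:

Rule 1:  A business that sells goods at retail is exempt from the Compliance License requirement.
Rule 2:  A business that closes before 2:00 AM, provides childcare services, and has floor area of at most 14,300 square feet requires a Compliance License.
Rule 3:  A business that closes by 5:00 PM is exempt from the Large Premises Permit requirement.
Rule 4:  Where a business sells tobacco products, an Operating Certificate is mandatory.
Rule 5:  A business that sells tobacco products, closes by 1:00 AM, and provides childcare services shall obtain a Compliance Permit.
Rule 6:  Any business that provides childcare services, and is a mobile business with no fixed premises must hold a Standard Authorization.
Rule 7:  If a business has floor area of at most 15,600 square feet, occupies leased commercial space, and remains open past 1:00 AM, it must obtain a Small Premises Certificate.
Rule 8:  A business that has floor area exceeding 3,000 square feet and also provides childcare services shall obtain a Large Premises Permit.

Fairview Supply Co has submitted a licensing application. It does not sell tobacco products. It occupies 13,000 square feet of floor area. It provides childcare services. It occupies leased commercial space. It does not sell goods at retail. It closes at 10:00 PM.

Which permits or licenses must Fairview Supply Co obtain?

Compliance License, Large Premises Permit

Rule 1: does not sell goods at retail → Compliance License exemption does not apply.
Rule 2: closes 10:00 PM, at/before 2:00 AM; provides childcare services; floor area 13,000 square feet ≤ 14,300 square feet → Compliance License required.
Rule 3: closes 10:00 PM, after 5:00 PM → Large Premises Permit exemption does not apply.
Rule 4: does not sell tobacco products → Operating Certificate not required.
Rule 5: does not sell tobacco products; closes 10:00 PM, at/before 1:00 AM; provides childcare services → Compliance Permit not required.
Rule 6: provides childcare services; occupies leased commercial space (not: is a mobile business with no fixed premises) → Standard Authorization not required.
Rule 7: floor area 13,000 square feet ≤ 15,600 square feet; occupies leased commercial space; closes 10:00 PM, at/before 1:00 AM → Small Premises Certificate not required.
Rule 8: floor area 13,000 square feet > 3,000 square feet; provides childcare services → Large Premises Permit required.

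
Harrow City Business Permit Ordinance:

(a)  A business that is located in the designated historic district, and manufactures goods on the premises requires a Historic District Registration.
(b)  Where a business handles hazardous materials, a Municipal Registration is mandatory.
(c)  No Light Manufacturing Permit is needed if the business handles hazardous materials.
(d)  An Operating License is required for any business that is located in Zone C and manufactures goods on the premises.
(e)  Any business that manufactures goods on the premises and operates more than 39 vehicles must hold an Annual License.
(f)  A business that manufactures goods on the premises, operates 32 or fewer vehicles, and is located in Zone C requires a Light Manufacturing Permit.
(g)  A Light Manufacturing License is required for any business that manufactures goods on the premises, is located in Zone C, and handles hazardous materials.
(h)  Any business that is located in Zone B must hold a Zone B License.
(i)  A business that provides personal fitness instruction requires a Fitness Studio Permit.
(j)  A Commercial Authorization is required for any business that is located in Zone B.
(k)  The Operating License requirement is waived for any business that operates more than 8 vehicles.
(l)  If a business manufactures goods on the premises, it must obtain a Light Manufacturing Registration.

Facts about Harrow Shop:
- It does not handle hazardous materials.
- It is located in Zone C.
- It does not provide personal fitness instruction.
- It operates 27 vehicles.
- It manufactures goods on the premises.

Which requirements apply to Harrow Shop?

(a) is located in Zone C (not: is located in the designated historic district); manufactures goods on the premises → Historic District Registration not required.
(b) does not handle hazardous materials → Municipal Registration not required.
(c) does not handle hazardous materials → Light Manufacturing Permit exemption does not apply.
(d) is located in Zone C; manufactures goods on the premises → Operating License required.
(e) manufactures goods on the premises; vehicles 27 ≤ 39 → Annual License not required.
(f) manufactures goods on the premises; vehicles 27 ≤ 32; is located in Zone C → Light Manufacturing Permit required.
(g) manufactures goods on the premises; is located in Zone C; does not handle hazardous materials → Light Manufacturing License not required.
(h) is located in Zone C (not: is located in Zone B) → Zone B License not required.
(i) does not provide personal fitness instruction → Fitness Studio Permit not required.
(j) is located in Zone C (not: is located in Zone B) → Commercial Authorization not required.
(k) vehicles 27 > 8 → exempt from Operating License.
(l) manufactures goods on the premises → Light Manufacturing Registration required.

Light Manufacturing Permit, Light Manufacturing Registration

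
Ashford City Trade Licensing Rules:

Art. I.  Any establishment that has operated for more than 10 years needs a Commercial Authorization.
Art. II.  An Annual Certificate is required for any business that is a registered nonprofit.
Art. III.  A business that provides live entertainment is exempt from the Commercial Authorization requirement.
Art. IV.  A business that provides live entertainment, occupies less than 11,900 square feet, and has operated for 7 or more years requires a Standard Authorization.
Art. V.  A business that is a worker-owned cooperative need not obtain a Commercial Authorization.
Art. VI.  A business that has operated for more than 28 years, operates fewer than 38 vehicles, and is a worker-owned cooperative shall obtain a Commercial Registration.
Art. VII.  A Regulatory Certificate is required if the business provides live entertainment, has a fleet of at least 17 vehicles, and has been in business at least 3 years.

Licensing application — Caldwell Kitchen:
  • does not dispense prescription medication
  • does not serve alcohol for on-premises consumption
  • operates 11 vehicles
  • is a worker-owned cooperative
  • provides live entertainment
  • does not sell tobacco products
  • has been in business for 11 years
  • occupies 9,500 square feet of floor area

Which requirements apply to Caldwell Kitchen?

Art. I. years in business 11 > 10 → Commercial Authorization required.
Art. II. is a worker-owned cooperative (not: is a registered nonprofit) → Annual Certificate not required.
Art. III. provides live entertainment → exempt from Commercial Authorization.
Art. IV. provides live entertainment; floor area 9,500 square feet < 11,900 square feet; years in business 11 ≥ 7 → Standard Authorization required.
Art. V. is a worker-owned cooperative → exempt from Commercial Authorization.
Art. VI. years in business 11 ≤ 28; vehicles 11 < 38; is a worker-owned cooperative → Commercial Registration not required.
Art. VII. provides live entertainment; vehicles 11 < 17; years in business 11 ≥ 3 → Regulatory Certificate not required.

Standard Authorization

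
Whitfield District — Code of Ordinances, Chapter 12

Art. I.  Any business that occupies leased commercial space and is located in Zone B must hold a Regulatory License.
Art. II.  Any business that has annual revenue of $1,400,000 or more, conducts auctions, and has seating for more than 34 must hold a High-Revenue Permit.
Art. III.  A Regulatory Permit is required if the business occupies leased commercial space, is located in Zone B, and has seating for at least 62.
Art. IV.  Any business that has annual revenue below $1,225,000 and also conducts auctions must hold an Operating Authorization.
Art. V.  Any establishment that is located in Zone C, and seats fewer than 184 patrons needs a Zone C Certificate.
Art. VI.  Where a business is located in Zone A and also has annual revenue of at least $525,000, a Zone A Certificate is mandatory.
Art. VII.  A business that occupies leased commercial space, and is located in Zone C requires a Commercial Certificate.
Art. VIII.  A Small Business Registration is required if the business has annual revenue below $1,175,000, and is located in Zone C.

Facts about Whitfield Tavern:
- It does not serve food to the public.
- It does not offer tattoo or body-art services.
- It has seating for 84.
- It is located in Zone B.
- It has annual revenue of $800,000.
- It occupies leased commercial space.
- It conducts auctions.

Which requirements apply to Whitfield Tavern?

Operating Authorization, Regulatory License, Regulatory Permit

Art. I. occupies leased commercial space; is located in Zone B → Regulatory License required.
Art. II. revenue $800,000 < $1,400,000; conducts auctions; seating 84 > 34 → High-Revenue Permit not required.
Art. III. occupies leased commercial space; is located in Zone B; seating 84 ≥ 62 → Regulatory Permit required.
Art. IV. revenue $800,000 < $1,225,000; conducts auctions → Operating Authorization required.
Art. V. is located in Zone B (not: is located in Zone C); seating 84 < 184 → Zone C Certificate not required.
Art. VI. is located in Zone B (not: is located in Zone A); revenue $800,000 ≥ $525,000 → Zone A Certificate not required.
Art. VII. occupies leased commercial space; is located in Zone B (not: is located in Zone C) → Commercial Certificate not required.
Art. VIII. revenue $800,000 < $1,175,000; is located in Zone B (not: is located in Zone C) → Small Business Registration not required.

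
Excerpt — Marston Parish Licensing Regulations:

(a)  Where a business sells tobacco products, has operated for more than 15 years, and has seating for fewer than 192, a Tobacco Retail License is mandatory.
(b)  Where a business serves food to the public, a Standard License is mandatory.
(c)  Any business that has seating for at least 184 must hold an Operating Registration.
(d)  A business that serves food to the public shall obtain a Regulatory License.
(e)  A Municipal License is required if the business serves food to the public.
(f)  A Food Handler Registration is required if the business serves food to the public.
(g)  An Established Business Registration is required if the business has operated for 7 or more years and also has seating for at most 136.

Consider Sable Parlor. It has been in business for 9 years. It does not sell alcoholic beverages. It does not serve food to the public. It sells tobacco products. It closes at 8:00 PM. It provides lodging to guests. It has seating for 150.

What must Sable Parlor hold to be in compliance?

(a) sells tobacco products; years in business 9 ≤ 15; seating 150 < 192 → Tobacco Retail License not required.
(b) does not serve food to the public → Standard License not required.
(c) seating 150 < 184 → Operating Registration not required.
(d) does not serve food to the public → Regulatory License not required.
(e) does not serve food to the public → Municipal License not required.
(f) does not serve food to the public → Food Handler Registration not required.
(g) years in business 9 ≥ 7; seating 150 > 136 → Established Business Registration not required.

None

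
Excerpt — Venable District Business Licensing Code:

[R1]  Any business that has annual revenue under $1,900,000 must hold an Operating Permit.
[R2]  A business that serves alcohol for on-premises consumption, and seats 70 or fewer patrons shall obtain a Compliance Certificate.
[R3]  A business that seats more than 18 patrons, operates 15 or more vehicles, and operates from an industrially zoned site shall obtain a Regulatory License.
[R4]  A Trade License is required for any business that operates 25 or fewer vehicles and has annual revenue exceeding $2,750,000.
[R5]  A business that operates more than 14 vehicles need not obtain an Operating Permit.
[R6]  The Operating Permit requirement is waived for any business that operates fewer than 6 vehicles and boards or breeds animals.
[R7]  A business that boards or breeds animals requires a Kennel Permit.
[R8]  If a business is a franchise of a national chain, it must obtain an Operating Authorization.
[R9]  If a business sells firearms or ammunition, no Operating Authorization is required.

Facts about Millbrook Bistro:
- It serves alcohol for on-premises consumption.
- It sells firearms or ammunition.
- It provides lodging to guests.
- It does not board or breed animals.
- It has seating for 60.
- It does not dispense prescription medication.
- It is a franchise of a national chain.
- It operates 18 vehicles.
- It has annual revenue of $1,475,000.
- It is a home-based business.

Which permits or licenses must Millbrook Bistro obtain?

[R1] revenue $1,475,000 < $1,900,000 → Operating Permit required.
[R2] serves alcohol for on-premises consumption; seating 60 ≤ 70 → Compliance Certificate required.
[R3] seating 60 > 18; vehicles 18 ≥ 15; is a home-based business (not: operates from an industrially zoned site) → Regulatory License not required.
[R4] vehicles 18 ≤ 25; revenue $1,475,000 ≤ $2,750,000 → Trade License not required.
[R5] vehicles 18 > 14 → exempt from Operating Permit.
[R6] vehicles 18 ≥ 6; does not board or breed animals → Operating Permit exemption does not apply.
[R7] does not board or breed animals → Kennel Permit not required.
[R8] is a franchise of a national chain → Operating Authorization required.
[R9] sells firearms or ammunition → exempt from Operating Authorization.

Compliance Certificate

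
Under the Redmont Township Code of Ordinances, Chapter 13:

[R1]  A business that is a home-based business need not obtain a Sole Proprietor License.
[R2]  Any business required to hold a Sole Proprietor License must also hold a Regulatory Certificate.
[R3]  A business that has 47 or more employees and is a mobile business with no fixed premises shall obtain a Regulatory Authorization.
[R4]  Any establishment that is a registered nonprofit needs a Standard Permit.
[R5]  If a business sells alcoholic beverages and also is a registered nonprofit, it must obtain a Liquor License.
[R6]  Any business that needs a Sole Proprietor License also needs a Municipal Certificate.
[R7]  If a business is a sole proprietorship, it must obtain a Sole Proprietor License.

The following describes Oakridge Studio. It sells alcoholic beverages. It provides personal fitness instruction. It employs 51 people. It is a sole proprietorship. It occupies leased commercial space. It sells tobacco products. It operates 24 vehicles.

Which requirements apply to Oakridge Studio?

Municipal Certificate, Regulatory Certificate, Sole Proprietor License

[R1] occupies leased commercial space (not: is a home-based business) → Sole Proprietor License exemption does not apply.
[R2] Sole Proprietor License is required → Regulatory Certificate also required.
[R3] employees 51 ≥ 47; occupies leased commercial space (not: is a mobile business with no fixed premises) → Regulatory Authorization not required.
[R4] is a sole proprietorship (not: is a registered nonprofit) → Standard Permit not required.
[R5] sells alcoholic beverages; is a sole proprietorship (not: is a registered nonprofit) → Liquor License not required.
[R6] Sole Proprietor License is required → Municipal Certificate also required.
[R7] is a sole proprietorship → Sole Proprietor License required.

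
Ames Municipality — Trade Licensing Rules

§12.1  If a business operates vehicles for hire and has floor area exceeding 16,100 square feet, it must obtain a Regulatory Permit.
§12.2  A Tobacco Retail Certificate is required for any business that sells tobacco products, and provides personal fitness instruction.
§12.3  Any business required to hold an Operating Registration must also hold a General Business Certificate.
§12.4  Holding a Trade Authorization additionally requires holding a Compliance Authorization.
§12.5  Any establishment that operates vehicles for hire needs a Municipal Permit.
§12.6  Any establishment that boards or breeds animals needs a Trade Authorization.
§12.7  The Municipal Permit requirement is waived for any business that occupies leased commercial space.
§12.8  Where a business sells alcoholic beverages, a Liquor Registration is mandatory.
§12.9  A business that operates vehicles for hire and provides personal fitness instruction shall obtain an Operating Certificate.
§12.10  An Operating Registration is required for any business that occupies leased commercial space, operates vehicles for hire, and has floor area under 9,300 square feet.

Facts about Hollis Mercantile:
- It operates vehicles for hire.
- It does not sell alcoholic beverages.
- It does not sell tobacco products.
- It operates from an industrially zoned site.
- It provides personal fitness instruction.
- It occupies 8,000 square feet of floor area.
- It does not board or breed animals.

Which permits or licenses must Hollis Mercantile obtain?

§12.1 operates vehicles for hire; floor area 8,000 square feet ≤ 16,100 square feet → Regulatory Permit not required.
§12.2 does not sell tobacco products; provides personal fitness instruction → Tobacco Retail Certificate not required.
§12.3 Operating Registration is not required → no effect.
§12.4 Trade Authorization is not required → no effect.
§12.5 operates vehicles for hire → Municipal Permit required.
§12.6 does not board or breed animals → Trade Authorization not required.
§12.7 operates from an industrially zoned site (not: occupies leased commercial space) → Municipal Permit exemption does not apply.
§12.8 does not sell alcoholic beverages → Liquor Registration not required.
§12.9 operates vehicles for hire; provides personal fitness instruction → Operating Certificate required.
§12.10 operates from an industrially zoned site (not: occupies leased commercial space); operates vehicles for hire; floor area 8,000 square feet < 9,300 square feet → Operating Registration not required.

Municipal Permit, Operating Certificate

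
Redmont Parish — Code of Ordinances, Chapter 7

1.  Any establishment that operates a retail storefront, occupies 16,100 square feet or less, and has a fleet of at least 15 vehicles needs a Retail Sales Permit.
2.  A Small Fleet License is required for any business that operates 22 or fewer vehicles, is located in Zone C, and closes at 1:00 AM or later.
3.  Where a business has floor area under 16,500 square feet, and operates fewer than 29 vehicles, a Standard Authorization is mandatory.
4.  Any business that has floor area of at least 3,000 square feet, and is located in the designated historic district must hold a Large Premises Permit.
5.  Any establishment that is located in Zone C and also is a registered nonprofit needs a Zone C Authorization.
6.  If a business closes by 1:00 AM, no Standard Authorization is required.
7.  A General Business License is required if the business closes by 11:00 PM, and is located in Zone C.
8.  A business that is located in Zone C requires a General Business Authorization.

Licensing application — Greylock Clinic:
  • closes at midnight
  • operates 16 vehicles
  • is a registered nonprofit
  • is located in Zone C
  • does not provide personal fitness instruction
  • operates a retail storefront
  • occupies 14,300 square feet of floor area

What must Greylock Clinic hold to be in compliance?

1. operates a retail storefront; floor area 14,300 square feet ≤ 16,100 square feet; vehicles 16 ≥ 15 → Retail Sales Permit required.
2. vehicles 16 ≤ 22; is located in Zone C; closes midnight, at/before 1:00 AM → Small Fleet License not required.
3. floor area 14,300 square feet < 16,500 square feet; vehicles 16 < 29 → Standard Authorization required.
4. floor area 14,300 square feet ≥ 3,000 square feet; is located in Zone C (not: is located in the designated historic district) → Large Premises Permit not required.
5. is located in Zone C; is a registered nonprofit → Zone C Authorization required.
6. closes midnight, at/before 1:00 AM → exempt from Standard Authorization.
7. closes midnight, after 11:00 PM; is located in Zone C → General Business License not required.
8. is located in Zone C → General Business Authorization required.

General Business Authorization, Retail Sales Permit, Zone C Authorization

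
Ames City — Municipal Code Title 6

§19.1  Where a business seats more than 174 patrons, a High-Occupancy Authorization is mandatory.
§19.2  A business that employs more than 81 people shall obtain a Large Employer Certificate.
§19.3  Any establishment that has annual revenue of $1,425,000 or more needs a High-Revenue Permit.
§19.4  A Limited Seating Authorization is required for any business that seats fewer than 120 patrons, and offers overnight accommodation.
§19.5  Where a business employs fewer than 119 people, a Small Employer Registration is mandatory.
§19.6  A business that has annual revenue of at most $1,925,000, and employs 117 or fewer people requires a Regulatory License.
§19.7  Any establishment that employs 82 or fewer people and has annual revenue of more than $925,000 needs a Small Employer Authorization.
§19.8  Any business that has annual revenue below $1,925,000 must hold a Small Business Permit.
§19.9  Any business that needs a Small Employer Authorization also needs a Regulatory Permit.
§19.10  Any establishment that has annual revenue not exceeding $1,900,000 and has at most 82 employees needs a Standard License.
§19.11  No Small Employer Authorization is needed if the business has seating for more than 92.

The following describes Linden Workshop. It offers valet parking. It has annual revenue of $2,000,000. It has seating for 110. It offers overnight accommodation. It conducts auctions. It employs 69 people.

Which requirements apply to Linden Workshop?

§19.1 seating 110 ≤ 174 → High-Occupancy Authorization not required.
§19.2 employees 69 ≤ 81 → Large Employer Certificate not required.
§19.3 revenue $2,000,000 ≥ $1,425,000 → High-Revenue Permit required.
§19.4 seating 110 < 120; offers overnight accommodation → Limited Seating Authorization required.
§19.5 employees 69 < 119 → Small Employer Registration required.
§19.6 revenue $2,000,000 > $1,925,000; employees 69 ≤ 117 → Regulatory License not required.
§19.7 employees 69 ≤ 82; revenue $2,000,000 > $925,000 → Small Employer Authorization required.
§19.8 revenue $2,000,000 ≥ $1,925,000 → Small Business Permit not required.
§19.9 Small Employer Authorization is not required → no effect.
§19.10 revenue $2,000,000 > $1,900,000; employees 69 ≤ 82 → Standard License not required.
§19.11 seating 110 > 92 → exempt from Small Employer Authorization.

High-Revenue Permit, Limited Seating Authorization, Small Employer Registration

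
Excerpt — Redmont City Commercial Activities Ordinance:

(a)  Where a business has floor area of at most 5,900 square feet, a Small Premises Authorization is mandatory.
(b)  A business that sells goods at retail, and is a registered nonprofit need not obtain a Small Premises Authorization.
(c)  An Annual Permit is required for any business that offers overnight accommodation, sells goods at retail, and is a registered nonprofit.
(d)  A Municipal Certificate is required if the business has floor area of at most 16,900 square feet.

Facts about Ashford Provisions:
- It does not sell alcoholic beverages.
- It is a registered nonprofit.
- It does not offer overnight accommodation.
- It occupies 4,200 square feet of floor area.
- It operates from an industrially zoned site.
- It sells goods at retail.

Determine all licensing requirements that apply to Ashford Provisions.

(a) floor area 4,200 square feet ≤ 5,900 square feet → Small Premises Authorization required.
(b) sells goods at retail; is a registered nonprofit → exempt from Small Premises Authorization.
(c) does not offer overnight accommodation; sells goods at retail; is a registered nonprofit → Annual Permit not required.
(d) floor area 4,200 square feet ≤ 16,900 square feet → Municipal Certificate required.

Municipal Certificate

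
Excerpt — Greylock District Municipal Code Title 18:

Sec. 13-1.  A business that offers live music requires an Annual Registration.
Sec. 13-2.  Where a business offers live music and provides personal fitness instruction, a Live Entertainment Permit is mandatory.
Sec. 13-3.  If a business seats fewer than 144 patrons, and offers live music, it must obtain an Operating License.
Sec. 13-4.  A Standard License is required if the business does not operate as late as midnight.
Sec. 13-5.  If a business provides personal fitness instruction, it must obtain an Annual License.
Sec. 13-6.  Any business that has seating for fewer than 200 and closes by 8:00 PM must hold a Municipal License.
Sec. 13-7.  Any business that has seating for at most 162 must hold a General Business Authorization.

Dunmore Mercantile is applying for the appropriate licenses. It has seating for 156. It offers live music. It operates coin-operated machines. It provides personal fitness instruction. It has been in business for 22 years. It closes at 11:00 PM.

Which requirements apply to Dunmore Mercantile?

Sec. 13-1. offers live music → Annual Registration required.
Sec. 13-2. offers live music; provides personal fitness instruction → Live Entertainment Permit required.
Sec. 13-3. seating 156 ≥ 144; offers live music → Operating License not required.
Sec. 13-4. closes 11:00 PM, at/before midnight → Standard License required.
Sec. 13-5. provides personal fitness instruction → Annual License required.
Sec. 13-6. seating 156 < 200; closes 11:00 PM, after 8:00 PM → Municipal License not required.
Sec. 13-7. seating 156 ≤ 162 → General Business Authorization required.

Annual License, Annual Registration, General Business Authorization, Live Entertainment Permit, Standard License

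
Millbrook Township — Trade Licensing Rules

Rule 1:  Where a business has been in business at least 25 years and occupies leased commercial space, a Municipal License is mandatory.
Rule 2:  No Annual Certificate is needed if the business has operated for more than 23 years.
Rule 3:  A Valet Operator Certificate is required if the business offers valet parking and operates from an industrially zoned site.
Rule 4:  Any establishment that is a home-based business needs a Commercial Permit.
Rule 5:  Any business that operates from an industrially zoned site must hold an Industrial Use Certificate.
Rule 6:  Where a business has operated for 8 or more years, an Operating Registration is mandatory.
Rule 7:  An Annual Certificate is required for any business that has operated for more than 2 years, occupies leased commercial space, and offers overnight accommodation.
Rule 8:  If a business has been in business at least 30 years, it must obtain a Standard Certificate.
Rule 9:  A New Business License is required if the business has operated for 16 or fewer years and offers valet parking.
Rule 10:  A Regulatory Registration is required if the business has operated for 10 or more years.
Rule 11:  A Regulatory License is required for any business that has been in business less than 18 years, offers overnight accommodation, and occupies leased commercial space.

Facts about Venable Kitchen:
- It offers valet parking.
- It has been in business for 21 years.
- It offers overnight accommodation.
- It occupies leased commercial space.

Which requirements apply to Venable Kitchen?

Rule 1: years in business 21 < 25; occupies leased commercial space → Municipal License not required.
Rule 2: years in business 21 ≤ 23 → Annual Certificate exemption does not apply.
Rule 3: offers valet parking; occupies leased commercial space (not: operates from an industrially zoned site) → Valet Operator Certificate not required.
Rule 4: occupies leased commercial space (not: is a home-based business) → Commercial Permit not required.
Rule 5: occupies leased commercial space (not: operates from an industrially zoned site) → Industrial Use Certificate not required.
Rule 6: years in business 21 ≥ 8 → Operating Registration required.
Rule 7: years in business 21 > 2; occupies leased commercial space; offers overnight accommodation → Annual Certificate required.
Rule 8: years in business 21 < 30 → Standard Certificate not required.
Rule 9: years in business 21 > 16; offers valet parking → New Business License not required.
Rule 10: years in business 21 ≥ 10 → Regulatory Registration required.
Rule 11: years in business 21 ≥ 18; offers overnight accommodation; occupies leased commercial space → Regulatory License not required.

Annual Certificate, Operating Registration, Regulatory Registration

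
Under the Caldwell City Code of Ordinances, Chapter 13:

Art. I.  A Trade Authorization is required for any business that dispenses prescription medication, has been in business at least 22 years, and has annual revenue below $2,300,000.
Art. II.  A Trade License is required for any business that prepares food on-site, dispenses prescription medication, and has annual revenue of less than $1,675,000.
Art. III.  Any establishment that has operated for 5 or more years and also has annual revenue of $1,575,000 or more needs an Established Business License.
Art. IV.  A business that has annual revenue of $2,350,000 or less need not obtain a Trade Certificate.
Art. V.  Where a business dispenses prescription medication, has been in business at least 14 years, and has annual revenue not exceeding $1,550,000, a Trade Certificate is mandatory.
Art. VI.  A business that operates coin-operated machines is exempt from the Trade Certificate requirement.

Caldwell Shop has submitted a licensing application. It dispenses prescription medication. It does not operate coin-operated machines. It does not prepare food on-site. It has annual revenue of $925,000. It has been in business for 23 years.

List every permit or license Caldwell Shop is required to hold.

Art. I. dispenses prescription medication; years in business 23 ≥ 22; revenue $925,000 < $2,300,000 → Trade Authorization required.
Art. II. does not prepare food on-site; dispenses prescription medication; revenue $925,000 < $1,675,000 → Trade License not required.
Art. III. years in business 23 ≥ 5; revenue $925,000 < $1,575,000 → Established Business License not required.
Art. IV. revenue $925,000 ≤ $2,350,000 → exempt from Trade Certificate.
Art. V. dispenses prescription medication; years in business 23 ≥ 14; revenue $925,000 ≤ $1,550,000 → Trade Certificate required.
Art. VI. does not operate coin-operated machines → Trade Certificate exemption does not apply.

Trade Authorization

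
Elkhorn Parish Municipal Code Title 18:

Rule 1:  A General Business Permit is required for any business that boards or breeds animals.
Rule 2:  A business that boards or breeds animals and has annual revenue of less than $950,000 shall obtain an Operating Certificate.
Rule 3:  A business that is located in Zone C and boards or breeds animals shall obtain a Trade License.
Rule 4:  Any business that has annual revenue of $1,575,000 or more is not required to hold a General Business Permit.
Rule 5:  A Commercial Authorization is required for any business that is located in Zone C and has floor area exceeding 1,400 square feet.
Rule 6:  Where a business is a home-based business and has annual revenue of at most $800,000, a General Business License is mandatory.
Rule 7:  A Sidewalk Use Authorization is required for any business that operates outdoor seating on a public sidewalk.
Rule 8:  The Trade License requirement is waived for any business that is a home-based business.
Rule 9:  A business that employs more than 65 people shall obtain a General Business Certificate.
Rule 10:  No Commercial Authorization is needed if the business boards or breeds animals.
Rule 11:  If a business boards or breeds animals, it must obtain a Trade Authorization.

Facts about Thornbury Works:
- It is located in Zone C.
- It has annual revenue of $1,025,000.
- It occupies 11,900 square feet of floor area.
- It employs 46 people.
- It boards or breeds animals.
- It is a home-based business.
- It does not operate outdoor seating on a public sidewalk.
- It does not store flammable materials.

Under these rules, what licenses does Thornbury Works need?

Rule 1: boards or breeds animals → General Business Permit required.
Rule 2: boards or breeds animals; revenue $1,025,000 ≥ $950,000 → Operating Certificate not required.
Rule 3: is located in Zone C; boards or breeds animals → Trade License required.
Rule 4: revenue $1,025,000 < $1,575,000 → General Business Permit exemption does not apply.
Rule 5: is located in Zone C; floor area 11,900 square feet > 1,400 square feet → Commercial Authorization required.
Rule 6: is a home-based business; revenue $1,025,000 > $800,000 → General Business License not required.
Rule 7: does not operate outdoor seating on a public sidewalk → Sidewalk Use Authorization not required.
Rule 8: is a home-based business → exempt from Trade License.
Rule 9: employees 46 ≤ 65 → General Business Certificate not required.
Rule 10: boards or breeds animals → exempt from Commercial Authorization.
Rule 11: boards or breeds animals → Trade Authorization required.

General Business Permit, Trade Authorization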